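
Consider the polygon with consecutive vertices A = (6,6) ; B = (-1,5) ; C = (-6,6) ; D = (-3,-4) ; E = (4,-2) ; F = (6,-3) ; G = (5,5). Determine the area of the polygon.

Apply the surveyor's formula: 2A = Σ (x_i·y_{i+1} − x_{i+1}·y_i), indices taken mod 7.
Σ = (36) + (24) + (42) + (22) + (0) + (45) + (0) = 169
Area = |Σ|/2 = 84.5.

84.5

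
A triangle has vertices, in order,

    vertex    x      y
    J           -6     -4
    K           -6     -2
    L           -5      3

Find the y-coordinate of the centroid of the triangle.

Apply the surveyor's formula. First the cross-terms c_i = x_i·y_{i+1} − x_{i+1}·y_i:
  -12, -28, 38  ⇒  2A = -2, A = -1.
Then Σ (y_i + y_{i+1})·c_i = 6, so ȳ = 6 / (6·(-1)) = -1.

-1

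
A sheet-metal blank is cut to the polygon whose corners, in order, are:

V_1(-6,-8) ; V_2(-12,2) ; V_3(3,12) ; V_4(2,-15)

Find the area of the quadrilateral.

Σ = (-108) + (-150) + (-69) + (-106) = -433
Area = |Σ|/2 = 216.5.

216.5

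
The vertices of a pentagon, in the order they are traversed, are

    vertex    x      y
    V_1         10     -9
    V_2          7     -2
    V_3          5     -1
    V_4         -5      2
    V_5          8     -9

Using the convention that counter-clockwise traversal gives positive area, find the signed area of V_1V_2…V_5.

Apply the shoelace (surveyor's) formula: 2A = Σ (x_i·y_{i+1} − x_{i+1}·y_i), indices taken mod 5.
V_1→V_2: (10)(-2) − (7)(-9) = 43
V_2→V_3: (7)(-1) − (5)(-2) = 3
V_3→V_4: (5)(2) − (-5)(-1) = 5
V_4→V_5: (-5)(-9) − (8)(2) = 29
V_5→V_1: (8)(-9) − (10)(-9) = 18
Σ = 98
Signed area = Σ/2 = 49 (positive ⇒ counter-clockwise traversal).

49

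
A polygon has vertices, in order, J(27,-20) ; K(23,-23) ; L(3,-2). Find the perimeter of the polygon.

64

|JK| = √((-4)² + (-3)²) = √25 = 5
|KL| = √((-20)² + (21)²) = √841 = 29
|LJ| = √((24)² + (-18)²) = √900 = 30
Perimeter = 5 + 29 + 30 = 64.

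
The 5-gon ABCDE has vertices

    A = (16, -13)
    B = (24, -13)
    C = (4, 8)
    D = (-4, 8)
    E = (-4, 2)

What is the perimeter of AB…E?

76

|AB| = √((8)² + (0)²) = √64 = 8
|BC| = √((-20)² + (21)²) = √841 = 29
|CD| = √((-8)² + (0)²) = √64 = 8
|DE| = √((0)² + (-6)²) = √36 = 6
|EA| = √((20)² + (-15)²) = √625 = 25
Perimeter = 8 + 29 + 8 + 6 + 25 = 76.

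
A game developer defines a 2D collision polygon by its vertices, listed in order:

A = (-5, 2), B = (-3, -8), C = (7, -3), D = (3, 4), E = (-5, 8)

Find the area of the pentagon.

Cross-terms: 46, 65, 37, 44, 30  ⇒  Σ = 222
Area = |Σ|/2 = 111.

111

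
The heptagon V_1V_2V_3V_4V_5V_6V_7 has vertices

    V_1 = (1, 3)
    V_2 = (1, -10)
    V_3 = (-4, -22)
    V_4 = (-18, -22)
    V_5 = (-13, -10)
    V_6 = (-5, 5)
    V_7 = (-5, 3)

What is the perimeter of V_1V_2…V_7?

|V_1V_2| = √((0)² + (-13)²) = √169 = 13
|V_2V_3| = √((-5)² + (-12)²) = √169 = 13
|V_3V_4| = √((-14)² + (0)²) = √196 = 14
|V_4V_5| = √((5)² + (12)²) = √169 = 13
|V_5V_6| = √((8)² + (15)²) = √289 = 17
|V_6V_7| = √((0)² + (-2)²) = √4 = 2
|V_7V_1| = √((6)² + (0)²) = √36 = 6
Perimeter = 13 + 13 + 14 + 13 + 17 + 2 + 6 = 78.

78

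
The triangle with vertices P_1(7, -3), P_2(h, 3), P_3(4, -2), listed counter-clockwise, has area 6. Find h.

Write out the shoelace sum; only the two edges meeting at P_2 involve h:
2·Area = [(7·3 − h·(-3)) + (h·(-2) − 4·3)] + 2
       = 1·h + 11 = 12
⇒ h = 1.

1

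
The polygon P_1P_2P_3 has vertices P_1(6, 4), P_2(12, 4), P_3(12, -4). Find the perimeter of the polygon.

24

|P_1P_2| = √((6)² + (0)²) = √36 = 6
|P_2P_3| = √((0)² + (-8)²) = √64 = 8
|P_3P_1| = √((-6)² + (8)²) = √100 = 10
Perimeter = 6 + 8 + 10 = 24.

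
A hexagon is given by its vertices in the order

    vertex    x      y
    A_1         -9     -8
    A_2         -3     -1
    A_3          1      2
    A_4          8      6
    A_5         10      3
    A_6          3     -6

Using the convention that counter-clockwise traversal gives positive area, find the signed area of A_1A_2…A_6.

Apply the shoelace (surveyor's) formula: 2A = Σ (x_i·y_{i+1} − x_{i+1}·y_i), indices taken mod 6.
Σ = (-15) + (-5) + (-10) + (-36) + (-69) + (-78) = -213
Signed area = Σ/2 = -106.5 (negative ⇒ clockwise traversal).

-106.5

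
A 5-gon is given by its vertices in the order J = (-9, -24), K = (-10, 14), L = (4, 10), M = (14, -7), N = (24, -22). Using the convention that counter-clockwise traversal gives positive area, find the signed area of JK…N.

-802

Σ = (-366) + (-156) + (-168) + (-140) + (-774) = -1604
Signed area = Σ/2 = -802 (negative ⇒ clockwise traversal).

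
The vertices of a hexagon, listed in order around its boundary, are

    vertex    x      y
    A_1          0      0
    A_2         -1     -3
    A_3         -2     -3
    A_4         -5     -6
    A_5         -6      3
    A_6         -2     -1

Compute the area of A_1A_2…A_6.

Apply the surveyor's formula: 2A = Σ (x_i·y_{i+1} − x_{i+1}·y_i), indices taken mod 6.
Σ = (0) + (-3) + (-3) + (-51) + (12) + (0) = -45
Area = |Σ|/2 = 22.5.

22.5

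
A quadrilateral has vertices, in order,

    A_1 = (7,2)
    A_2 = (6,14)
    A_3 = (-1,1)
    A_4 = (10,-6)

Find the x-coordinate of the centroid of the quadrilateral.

559/123

Apply the shoelace (surveyor's) formula. First the cross-terms c_i = x_i·y_{i+1} − x_{i+1}·y_i:
  86, 20, -4, 62  ⇒  2A = 164, A = 82.
Then Σ (x_i + x_{i+1})·c_i = 2236, so x̄ = 2236 / (6·82) = 559/123.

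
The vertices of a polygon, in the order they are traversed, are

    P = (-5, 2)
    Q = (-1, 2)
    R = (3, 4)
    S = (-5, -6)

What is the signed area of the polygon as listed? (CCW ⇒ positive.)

-28

Apply the surveyor's formula: 2A = Σ (x_i·y_{i+1} − x_{i+1}·y_i), indices taken mod 4.
Σ = (-8) + (-10) + (2) + (-40) = -56
Signed area = Σ/2 = -28 (negative ⇒ clockwise traversal).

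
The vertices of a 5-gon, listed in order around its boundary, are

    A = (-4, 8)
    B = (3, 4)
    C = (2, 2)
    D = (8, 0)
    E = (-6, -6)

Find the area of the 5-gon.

89

Apply the shoelace formula: 2A = Σ (x_i·y_{i+1} − x_{i+1}·y_i), indices taken mod 5.
Cross-terms: -40, -2, -16, -48, -72  ⇒  Σ = -178
Area = |Σ|/2 = 89.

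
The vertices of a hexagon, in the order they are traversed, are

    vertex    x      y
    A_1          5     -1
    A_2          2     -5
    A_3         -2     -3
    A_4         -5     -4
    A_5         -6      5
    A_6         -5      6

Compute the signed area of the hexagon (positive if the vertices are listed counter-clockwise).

Apply the shoelace formula: 2A = Σ (x_i·y_{i+1} − x_{i+1}·y_i), indices taken mod 6.
Σ = (-23) + (-16) + (-7) + (-49) + (-11) + (-25) = -131
Signed area = Σ/2 = -65.5 (negative ⇒ clockwise traversal).

-65.5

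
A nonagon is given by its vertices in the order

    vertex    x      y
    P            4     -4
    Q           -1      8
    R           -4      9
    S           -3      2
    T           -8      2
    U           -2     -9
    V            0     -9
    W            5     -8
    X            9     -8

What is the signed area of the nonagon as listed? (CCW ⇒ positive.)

123.5

P→Q: (4)(8) − (-1)(-4) = 28
Q→R: (-1)(9) − (-4)(8) = 23
R→S: (-4)(2) − (-3)(9) = 19
S→T: (-3)(2) − (-8)(2) = 10
T→U: (-8)(-9) − (-2)(2) = 76
U→V: (-2)(-9) − (0)(-9) = 18
V→W: (0)(-8) − (5)(-9) = 45
W→X: (5)(-8) − (9)(-8) = 32
X→P: (9)(-4) − (4)(-8) = -4
Σ = 247
Signed area = Σ/2 = 123.5 (positive ⇒ counter-clockwise traversal).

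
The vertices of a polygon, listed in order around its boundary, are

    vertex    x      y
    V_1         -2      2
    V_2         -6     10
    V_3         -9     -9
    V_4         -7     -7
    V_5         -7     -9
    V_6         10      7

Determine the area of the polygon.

112.5

Σ = (-8) + (144) + (0) + (14) + (41) + (34) = 225
Area = |Σ|/2 = 112.5.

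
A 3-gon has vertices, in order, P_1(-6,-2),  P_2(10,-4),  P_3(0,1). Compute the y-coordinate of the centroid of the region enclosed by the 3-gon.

-5/3

Apply the surveyor's formula. First the cross-terms c_i = x_i·y_{i+1} − x_{i+1}·y_i:
  44, 10, 6  ⇒  2A = 60, A = 30.
Then Σ (y_i + y_{i+1})·c_i = -300, so ȳ = -300 / (6·30) = -5/3.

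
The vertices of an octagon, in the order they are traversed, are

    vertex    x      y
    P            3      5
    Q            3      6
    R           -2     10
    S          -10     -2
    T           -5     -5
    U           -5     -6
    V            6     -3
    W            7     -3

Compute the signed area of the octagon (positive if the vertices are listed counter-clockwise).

146

Apply the surveyor's formula: 2A = Σ (x_i·y_{i+1} − x_{i+1}·y_i), indices taken mod 8.
Σ = (3) + (42) + (104) + (40) + (5) + (51) + (3) + (44) = 292
Signed area = Σ/2 = 146 (positive ⇒ counter-clockwise traversal).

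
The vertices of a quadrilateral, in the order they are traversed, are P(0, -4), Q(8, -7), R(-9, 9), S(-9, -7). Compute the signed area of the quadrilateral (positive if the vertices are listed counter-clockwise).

110.5

Apply Gauss's area formula: 2A = Σ (x_i·y_{i+1} − x_{i+1}·y_i), indices taken mod 4.
P→Q: (0)(-7) − (8)(-4) = 32
Q→R: (8)(9) − (-9)(-7) = 9
R→S: (-9)(-7) − (-9)(9) = 144
S→P: (-9)(-4) − (0)(-7) = 36
Σ = 221
Signed area = Σ/2 = 110.5 (positive ⇒ counter-clockwise traversal).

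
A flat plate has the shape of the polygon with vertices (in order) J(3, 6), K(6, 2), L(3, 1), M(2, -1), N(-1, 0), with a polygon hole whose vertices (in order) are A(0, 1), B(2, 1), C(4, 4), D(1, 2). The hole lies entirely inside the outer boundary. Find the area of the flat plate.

17.5

Outer boundary:
Apply the surveyor's formula: 2A = Σ (x_i·y_{i+1} − x_{i+1}·y_i), indices taken mod 5.
J→K: (3)(2) − (6)(6) = -30
K→L: (6)(1) − (3)(2) = 0
L→M: (3)(-1) − (2)(1) = -5
M→N: (2)(0) − (-1)(-1) = -1
N→J: (-1)(6) − (3)(0) = -6
Σ = -42
Area = |Σ|/2 = 21.
Hole:
A→B: (0)(1) − (2)(1) = -2
B→C: (2)(4) − (4)(1) = 4
C→D: (4)(2) − (1)(4) = 4
D→A: (1)(1) − (0)(2) = 1
Σ = 7
Area = |Σ|/2 = 3.5.
Net area = 21 − 3.5 = 17.5.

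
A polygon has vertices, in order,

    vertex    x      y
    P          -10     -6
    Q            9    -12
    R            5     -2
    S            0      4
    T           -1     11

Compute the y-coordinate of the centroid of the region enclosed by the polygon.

Apply the surveyor's formula. First the cross-terms c_i = x_i·y_{i+1} − x_{i+1}·y_i:
  174, 42, 20, 4, 116  ⇒  2A = 356, A = 178.
Then Σ (y_i + y_{i+1})·c_i = -3040, so ȳ = -3040 / (6·178) = -760/267.

-760/267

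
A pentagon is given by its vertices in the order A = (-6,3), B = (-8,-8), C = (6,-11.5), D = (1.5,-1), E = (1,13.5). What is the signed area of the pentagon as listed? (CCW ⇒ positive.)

164.25

A→B: (-6)(-8) − (-8)(3) = 72
B→C: (-8)(-11.5) − (6)(-8) = 140
C→D: (6)(-1) − (1.5)(-11.5) = 11.25
D→E: (1.5)(13.5) − (1)(-1) = 21.25
E→A: (1)(3) − (-6)(13.5) = 84
Σ = 328.5
Signed area = Σ/2 = 164.25 (positive ⇒ counter-clockwise traversal).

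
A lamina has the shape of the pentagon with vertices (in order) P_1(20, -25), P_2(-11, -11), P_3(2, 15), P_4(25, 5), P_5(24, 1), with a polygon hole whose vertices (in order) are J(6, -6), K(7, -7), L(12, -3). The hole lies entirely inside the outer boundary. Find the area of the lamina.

Outer boundary:
Cross-terms: -495, -143, -365, -95, -620  ⇒  Σ = -1718
Area = |Σ|/2 = 859.
Hole:
Apply the shoelace (surveyor's) formula: 2A = Σ (x_i·y_{i+1} − x_{i+1}·y_i), indices taken mod 3.
Σ = (0) + (63) + (-54) = 9
Area = |Σ|/2 = 4.5.
Net area = 859 − 4.5 = 854.5.

854.5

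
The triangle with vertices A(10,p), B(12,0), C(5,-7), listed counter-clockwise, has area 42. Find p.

Write out the shoelace sum; only the two edges meeting at A involve p:
2·Area = [(5·p − 10·(-7)) + (10·0 − 12·p)] + -84
       = -7·p + -14 = 84
⇒ p = -14.

-14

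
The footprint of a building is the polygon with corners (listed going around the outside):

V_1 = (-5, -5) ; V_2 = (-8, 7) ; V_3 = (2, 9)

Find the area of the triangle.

63

V_1→V_2: (-5)(7) − (-8)(-5) = -75
V_2→V_3: (-8)(9) − (2)(7) = -86
V_3→V_1: (2)(-5) − (-5)(9) = 35
Σ = -126
Area = |Σ|/2 = 63.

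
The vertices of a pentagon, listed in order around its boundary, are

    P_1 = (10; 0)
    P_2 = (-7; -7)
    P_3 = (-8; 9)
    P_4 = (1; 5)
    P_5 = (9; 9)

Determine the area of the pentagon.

182

Apply the surveyor's formula: 2A = Σ (x_i·y_{i+1} − x_{i+1}·y_i), indices taken mod 5.
Cross-terms: -70, -119, -49, -36, -90  ⇒  Σ = -364
Area = |Σ|/2 = 182.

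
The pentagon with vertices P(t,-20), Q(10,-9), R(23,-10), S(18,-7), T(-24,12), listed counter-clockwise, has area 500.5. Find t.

-7

The doubled signed area Σ (x_i y_{i+1} − x_{i+1} y_i) is linear in t.
With t=0 it equals 854; the coefficient of t is -21 (from the two edges through P).
So -21·t + 854 = 2·500.5 = 1001 ⇒ t = -7.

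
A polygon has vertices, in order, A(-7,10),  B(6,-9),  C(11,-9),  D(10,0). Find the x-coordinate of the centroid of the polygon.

Apply the surveyor's formula. First the cross-terms c_i = x_i·y_{i+1} − x_{i+1}·y_i:
  3, 45, 90, 100  ⇒  2A = 238, A = 119.
Then Σ (x_i + x_{i+1})·c_i = 2952, so x̄ = 2952 / (6·119) = 492/119.

492/119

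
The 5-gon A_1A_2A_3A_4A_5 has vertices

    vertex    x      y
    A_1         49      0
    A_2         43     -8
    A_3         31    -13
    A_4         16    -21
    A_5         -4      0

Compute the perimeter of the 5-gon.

122

|A_1A_2| = √((-6)² + (-8)²) = √100 = 10
|A_2A_3| = √((-12)² + (-5)²) = √169 = 13
|A_3A_4| = √((-15)² + (-8)²) = √289 = 17
|A_4A_5| = √((-20)² + (21)²) = √841 = 29
|A_5A_1| = √((53)² + (0)²) = √2809 = 53
Perimeter = 10 + 13 + 17 + 29 + 53 = 122.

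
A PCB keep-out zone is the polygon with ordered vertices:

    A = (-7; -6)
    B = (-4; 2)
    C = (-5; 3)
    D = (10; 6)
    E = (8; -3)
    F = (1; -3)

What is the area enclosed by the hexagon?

Apply Gauss's area formula: 2A = Σ (x_i·y_{i+1} − x_{i+1}·y_i), indices taken mod 6.
A→B: (-7)(2) − (-4)(-6) = -38
B→C: (-4)(3) − (-5)(2) = -2
C→D: (-5)(6) − (10)(3) = -60
D→E: (10)(-3) − (8)(6) = -78
E→F: (8)(-3) − (1)(-3) = -21
F→A: (1)(-6) − (-7)(-3) = -27
Σ = -226
Area = |Σ|/2 = 113.

113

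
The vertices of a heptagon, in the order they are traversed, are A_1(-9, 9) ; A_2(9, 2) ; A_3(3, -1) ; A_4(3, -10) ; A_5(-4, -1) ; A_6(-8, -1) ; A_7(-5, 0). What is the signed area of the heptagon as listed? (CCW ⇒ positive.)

-119

Apply Gauss's area formula: 2A = Σ (x_i·y_{i+1} − x_{i+1}·y_i), indices taken mod 7.
Cross-terms: -99, -15, -27, -43, -4, -5, -45  ⇒  Σ = -238
Signed area = Σ/2 = -119 (negative ⇒ clockwise traversal).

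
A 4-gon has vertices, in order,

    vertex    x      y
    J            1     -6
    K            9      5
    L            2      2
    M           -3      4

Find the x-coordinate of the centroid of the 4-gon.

212/95

Apply the surveyor's formula. First the cross-terms c_i = x_i·y_{i+1} − x_{i+1}·y_i:
  59, 8, 14, 14  ⇒  2A = 95, A = 47.5.
Then Σ (x_i + x_{i+1})·c_i = 636, so x̄ = 636 / (6·47.5) = 212/95.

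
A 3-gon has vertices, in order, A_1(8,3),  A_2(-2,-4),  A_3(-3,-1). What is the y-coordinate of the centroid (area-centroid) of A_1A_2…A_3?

-2/3

Apply Gauss's area formula. First the cross-terms c_i = x_i·y_{i+1} − x_{i+1}·y_i:
  -26, -10, -1  ⇒  2A = -37, A = -18.5.
Then Σ (y_i + y_{i+1})·c_i = 74, so ȳ = 74 / (6·(-18.5)) = -2/3.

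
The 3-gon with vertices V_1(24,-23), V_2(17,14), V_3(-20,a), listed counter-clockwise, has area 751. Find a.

-5

Write out the shoelace sum; only the two edges meeting at V_3 involve a:
2·Area = [(17·a − (-20)·14) + ((-20)·(-23) − 24·a)] + 727
       = -7·a + 1467 = 1502
⇒ a = -5.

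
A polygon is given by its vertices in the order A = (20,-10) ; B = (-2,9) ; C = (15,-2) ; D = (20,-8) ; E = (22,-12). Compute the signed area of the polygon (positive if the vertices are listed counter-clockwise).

Σ = (160) + (-131) + (-80) + (-64) + (20) = -95
Signed area = Σ/2 = -47.5 (negative ⇒ clockwise traversal).

-47.5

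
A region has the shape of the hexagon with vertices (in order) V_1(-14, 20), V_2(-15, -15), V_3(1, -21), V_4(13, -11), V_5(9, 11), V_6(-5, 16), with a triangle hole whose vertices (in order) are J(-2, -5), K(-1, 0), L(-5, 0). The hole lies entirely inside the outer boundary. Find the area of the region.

823.5

Outer boundary:
V_1→V_2: (-14)(-15) − (-15)(20) = 510
V_2→V_3: (-15)(-21) − (1)(-15) = 330
V_3→V_4: (1)(-11) − (13)(-21) = 262
V_4→V_5: (13)(11) − (9)(-11) = 242
V_5→V_6: (9)(16) − (-5)(11) = 199
V_6→V_1: (-5)(20) − (-14)(16) = 124
Σ = 1667
Area = |Σ|/2 = 833.5.
Hole:
Σ = (-5) + (0) + (25) = 20
Area = |Σ|/2 = 10.
Net area = 833.5 − 10 = 823.5.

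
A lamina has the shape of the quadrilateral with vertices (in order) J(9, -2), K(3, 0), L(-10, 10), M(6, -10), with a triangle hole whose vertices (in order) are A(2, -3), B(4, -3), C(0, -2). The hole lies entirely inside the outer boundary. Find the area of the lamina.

Outer boundary:
Σ = (6) + (30) + (40) + (78) = 154
Area = |Σ|/2 = 77.
Hole:
A→B: (2)(-3) − (4)(-3) = 6
B→C: (4)(-2) − (0)(-3) = -8
C→A: (0)(-3) − (2)(-2) = 4
Σ = 2
Area = |Σ|/2 = 1.
Net area = 77 − 1 = 76.

76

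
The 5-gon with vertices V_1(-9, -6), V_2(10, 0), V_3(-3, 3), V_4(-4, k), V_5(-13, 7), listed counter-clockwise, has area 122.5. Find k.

The doubled signed area Σ (x_i y_{i+1} − x_{i+1} y_i) is linear in k.
With k=0 it equals 215; the coefficient of k is 10 (from the two edges through V_4).
So 10·k + 215 = 2·122.5 = 245 ⇒ k = 3.

3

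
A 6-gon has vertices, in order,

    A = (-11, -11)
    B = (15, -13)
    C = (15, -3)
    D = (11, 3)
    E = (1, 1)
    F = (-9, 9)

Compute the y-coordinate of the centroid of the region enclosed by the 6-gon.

-1247/285

Apply the shoelace (surveyor's) formula. First the cross-terms c_i = x_i·y_{i+1} − x_{i+1}·y_i:
  308, 150, 78, 8, 18, 198  ⇒  2A = 760, A = 380.
Then Σ (y_i + y_{i+1})·c_i = -9976, so ȳ = -9976 / (6·380) = -1247/285.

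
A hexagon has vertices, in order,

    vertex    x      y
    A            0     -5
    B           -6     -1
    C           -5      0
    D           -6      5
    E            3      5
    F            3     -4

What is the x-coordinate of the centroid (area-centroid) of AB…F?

Apply Gauss's area formula. First the cross-terms c_i = x_i·y_{i+1} − x_{i+1}·y_i:
  -30, -5, -25, -45, -27, -15  ⇒  2A = -147, A = -73.5.
Then Σ (x_i + x_{i+1})·c_i = 438, so x̄ = 438 / (6·(-73.5)) = -146/147.

-146/147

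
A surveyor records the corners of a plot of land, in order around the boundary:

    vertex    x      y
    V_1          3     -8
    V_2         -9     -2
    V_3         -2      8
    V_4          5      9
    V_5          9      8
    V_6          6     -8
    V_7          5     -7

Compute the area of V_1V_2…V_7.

197

Cross-terms: -78, -76, -58, -41, -120, -2, -19  ⇒  Σ = -394
Area = |Σ|/2 = 197.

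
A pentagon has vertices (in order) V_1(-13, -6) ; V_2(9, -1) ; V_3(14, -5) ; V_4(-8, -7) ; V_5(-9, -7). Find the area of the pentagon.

Apply the surveyor's formula: 2A = Σ (x_i·y_{i+1} − x_{i+1}·y_i), indices taken mod 5.
Σ = (67) + (-31) + (-138) + (-7) + (-37) = -146
Area = |Σ|/2 = 73.

73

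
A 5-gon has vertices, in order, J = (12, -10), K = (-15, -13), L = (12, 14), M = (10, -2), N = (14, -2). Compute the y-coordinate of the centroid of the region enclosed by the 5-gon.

Apply Gauss's area formula. First the cross-terms c_i = x_i·y_{i+1} − x_{i+1}·y_i:
  -306, -54, -164, 8, -116  ⇒  2A = -632, A = -316.
Then Σ (y_i + y_{i+1})·c_i = 6376, so ȳ = 6376 / (6·(-316)) = -797/237.

-797/237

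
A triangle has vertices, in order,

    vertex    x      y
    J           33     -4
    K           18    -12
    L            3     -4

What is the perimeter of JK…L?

|JK| = √((-15)² + (-8)²) = √289 = 17
|KL| = √((-15)² + (8)²) = √289 = 17
|LJ| = √((30)² + (0)²) = √900 = 30
Perimeter = 17 + 17 + 30 = 64.

64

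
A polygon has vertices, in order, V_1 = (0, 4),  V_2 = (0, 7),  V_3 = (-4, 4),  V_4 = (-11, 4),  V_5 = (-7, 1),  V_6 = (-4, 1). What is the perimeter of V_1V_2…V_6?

28

|V_1V_2| = √((0)² + (3)²) = √9 = 3
|V_2V_3| = √((-4)² + (-3)²) = √25 = 5
|V_3V_4| = √((-7)² + (0)²) = √49 = 7
|V_4V_5| = √((4)² + (-3)²) = √25 = 5
|V_5V_6| = √((3)² + (0)²) = √9 = 3
|V_6V_1| = √((4)² + (3)²) = √25 = 5
Perimeter = 3 + 5 + 7 + 5 + 3 + 5 = 28.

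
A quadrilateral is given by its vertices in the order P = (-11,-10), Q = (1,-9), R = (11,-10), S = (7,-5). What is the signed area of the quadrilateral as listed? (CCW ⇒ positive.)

44

Apply the surveyor's formula: 2A = Σ (x_i·y_{i+1} − x_{i+1}·y_i), indices taken mod 4.
Cross-terms: 109, 89, 15, -125  ⇒  Σ = 88
Signed area = Σ/2 = 44 (positive ⇒ counter-clockwise traversal).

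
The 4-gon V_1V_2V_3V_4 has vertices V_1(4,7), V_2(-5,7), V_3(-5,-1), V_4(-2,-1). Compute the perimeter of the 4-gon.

|V_1V_2| = √((-9)² + (0)²) = √81 = 9
|V_2V_3| = √((0)² + (-8)²) = √64 = 8
|V_3V_4| = √((3)² + (0)²) = √9 = 3
|V_4V_1| = √((6)² + (8)²) = √100 = 10
Perimeter = 9 + 8 + 3 + 10 = 30.

30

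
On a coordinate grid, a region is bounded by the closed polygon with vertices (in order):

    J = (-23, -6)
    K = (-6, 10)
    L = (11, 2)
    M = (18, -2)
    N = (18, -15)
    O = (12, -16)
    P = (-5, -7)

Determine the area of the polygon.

541.5

J→K: (-23)(10) − (-6)(-6) = -266
K→L: (-6)(2) − (11)(10) = -122
L→M: (11)(-2) − (18)(2) = -58
M→N: (18)(-15) − (18)(-2) = -234
N→O: (18)(-16) − (12)(-15) = -108
O→P: (12)(-7) − (-5)(-16) = -164
P→J: (-5)(-6) − (-23)(-7) = -131
Σ = -1083
Area = |Σ|/2 = 541.5.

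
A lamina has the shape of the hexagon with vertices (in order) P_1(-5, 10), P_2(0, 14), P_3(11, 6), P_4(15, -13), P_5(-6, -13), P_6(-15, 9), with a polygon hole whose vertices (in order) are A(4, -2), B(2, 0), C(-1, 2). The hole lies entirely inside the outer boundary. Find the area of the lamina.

541

Outer boundary:
Apply Gauss's area formula: 2A = Σ (x_i·y_{i+1} − x_{i+1}·y_i), indices taken mod 6.
Σ = (-70) + (-154) + (-233) + (-273) + (-249) + (-105) = -1084
Area = |Σ|/2 = 542.
Hole:
Apply the shoelace formula: 2A = Σ (x_i·y_{i+1} − x_{i+1}·y_i), indices taken mod 3.
A→B: (4)(0) − (2)(-2) = 4
B→C: (2)(2) − (-1)(0) = 4
C→A: (-1)(-2) − (4)(2) = -6
Σ = 2
Area = |Σ|/2 = 1.
Net area = 542 − 1 = 541.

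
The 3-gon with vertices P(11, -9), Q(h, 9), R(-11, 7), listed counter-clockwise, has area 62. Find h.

-6

Write out the shoelace sum; only the two edges meeting at Q involve h:
2·Area = [(11·9 − h·(-9)) + (h·7 − (-11)·9)] + 22
       = 16·h + 220 = 124
⇒ h = -6.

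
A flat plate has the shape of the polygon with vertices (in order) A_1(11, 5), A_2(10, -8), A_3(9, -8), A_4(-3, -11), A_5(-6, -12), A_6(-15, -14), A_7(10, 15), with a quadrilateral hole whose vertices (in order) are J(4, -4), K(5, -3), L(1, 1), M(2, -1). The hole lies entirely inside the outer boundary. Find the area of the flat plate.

293

Outer boundary:
A_1→A_2: (11)(-8) − (10)(5) = -138
A_2→A_3: (10)(-8) − (9)(-8) = -8
A_3→A_4: (9)(-11) − (-3)(-8) = -123
A_4→A_5: (-3)(-12) − (-6)(-11) = -30
A_5→A_6: (-6)(-14) − (-15)(-12) = -96
A_6→A_7: (-15)(15) − (10)(-14) = -85
A_7→A_1: (10)(5) − (11)(15) = -115
Σ = -595
Area = |Σ|/2 = 297.5.
Hole:
J→K: (4)(-3) − (5)(-4) = 8
K→L: (5)(1) − (1)(-3) = 8
L→M: (1)(-1) − (2)(1) = -3
M→J: (2)(-4) − (4)(-1) = -4
Σ = 9
Area = |Σ|/2 = 4.5.
Net area = 297.5 − 4.5 = 293.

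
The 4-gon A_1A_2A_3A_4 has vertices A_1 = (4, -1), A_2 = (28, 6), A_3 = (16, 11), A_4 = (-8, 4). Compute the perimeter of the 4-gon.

76

|A_1A_2| = √((24)² + (7)²) = √625 = 25
|A_2A_3| = √((-12)² + (5)²) = √169 = 13
|A_3A_4| = √((-24)² + (-7)²) = √625 = 25
|A_4A_1| = √((12)² + (-5)²) = √169 = 13
Perimeter = 25 + 13 + 25 + 13 = 76.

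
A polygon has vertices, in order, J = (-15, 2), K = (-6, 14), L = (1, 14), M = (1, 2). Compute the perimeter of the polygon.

|JK| = √((9)² + (12)²) = √225 = 15
|KL| = √((7)² + (0)²) = √49 = 7
|LM| = √((0)² + (-12)²) = √144 = 12
|MJ| = √((-16)² + (0)²) = √256 = 16
Perimeter = 15 + 7 + 12 + 16 = 50.

50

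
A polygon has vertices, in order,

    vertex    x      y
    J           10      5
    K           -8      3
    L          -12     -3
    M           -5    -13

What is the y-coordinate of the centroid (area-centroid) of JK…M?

-317/141

Apply the shoelace (surveyor's) formula. First the cross-terms c_i = x_i·y_{i+1} − x_{i+1}·y_i:
  70, 60, 141, 105  ⇒  2A = 376, A = 188.
Then Σ (y_i + y_{i+1})·c_i = -2536, so ȳ = -2536 / (6·188) = -317/141.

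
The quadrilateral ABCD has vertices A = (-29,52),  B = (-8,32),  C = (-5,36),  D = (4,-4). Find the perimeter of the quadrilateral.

140

|AB| = √((21)² + (-20)²) = √841 = 29
|BC| = √((3)² + (4)²) = √25 = 5
|CD| = √((9)² + (-40)²) = √1681 = 41
|DA| = √((-33)² + (56)²) = √4225 = 65
Perimeter = 29 + 5 + 41 + 65 = 140.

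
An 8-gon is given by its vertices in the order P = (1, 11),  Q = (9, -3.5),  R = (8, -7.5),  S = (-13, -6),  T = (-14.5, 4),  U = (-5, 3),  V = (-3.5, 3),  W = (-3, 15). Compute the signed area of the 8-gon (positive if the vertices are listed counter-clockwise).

-273

Apply the surveyor's formula: 2A = Σ (x_i·y_{i+1} − x_{i+1}·y_i), indices taken mod 8.
Σ = (-102.5) + (-39.5) + (-145.5) + (-139) + (-23.5) + (-4.5) + (-43.5) + (-48) = -546
Signed area = Σ/2 = -273 (negative ⇒ clockwise traversal).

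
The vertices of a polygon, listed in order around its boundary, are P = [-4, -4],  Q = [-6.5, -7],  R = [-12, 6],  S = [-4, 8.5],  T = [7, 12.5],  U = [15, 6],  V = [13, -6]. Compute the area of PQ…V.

349

Apply Gauss's area formula: 2A = Σ (x_i·y_{i+1} − x_{i+1}·y_i), indices taken mod 7.
Cross-terms: 2, -123, -78, -109.5, -145.5, -168, -76  ⇒  Σ = -698
Area = |Σ|/2 = 349.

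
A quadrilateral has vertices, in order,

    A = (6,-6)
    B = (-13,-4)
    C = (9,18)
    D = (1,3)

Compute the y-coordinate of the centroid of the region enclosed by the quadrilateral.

Apply the surveyor's formula. First the cross-terms c_i = x_i·y_{i+1} − x_{i+1}·y_i:
  -102, -198, 9, -24  ⇒  2A = -315, A = -157.5.
Then Σ (y_i + y_{i+1})·c_i = -1491, so ȳ = -1491 / (6·(-157.5)) = 71/45.

71/45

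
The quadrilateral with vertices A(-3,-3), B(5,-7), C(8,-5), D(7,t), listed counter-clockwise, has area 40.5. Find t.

0

The doubled signed area Σ (x_i y_{i+1} − x_{i+1} y_i) is linear in t.
With t=0 it equals 81; the coefficient of t is 11 (from the two edges through D).
So 11·t + 81 = 2·40.5 = 81 ⇒ t = 0.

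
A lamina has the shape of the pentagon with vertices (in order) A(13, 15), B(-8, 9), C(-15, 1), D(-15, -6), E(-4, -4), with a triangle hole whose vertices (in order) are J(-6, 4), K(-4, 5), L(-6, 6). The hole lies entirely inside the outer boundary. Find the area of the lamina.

246.5

Outer boundary:
Apply the surveyor's formula: 2A = Σ (x_i·y_{i+1} − x_{i+1}·y_i), indices taken mod 5.
Σ = (237) + (127) + (105) + (36) + (-8) = 497
Area = |Σ|/2 = 248.5.
Hole:
Σ = (-14) + (6) + (12) = 4
Area = |Σ|/2 = 2.
Net area = 248.5 − 2 = 246.5.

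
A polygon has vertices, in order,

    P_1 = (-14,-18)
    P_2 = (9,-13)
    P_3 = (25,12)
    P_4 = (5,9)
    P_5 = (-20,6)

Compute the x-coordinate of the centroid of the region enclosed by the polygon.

-7/114

Apply Gauss's area formula. First the cross-terms c_i = x_i·y_{i+1} − x_{i+1}·y_i:
  344, 433, 165, 210, 444  ⇒  2A = 1596, A = 798.
Then Σ (x_i + x_{i+1})·c_i = -294, so x̄ = -294 / (6·798) = -7/114.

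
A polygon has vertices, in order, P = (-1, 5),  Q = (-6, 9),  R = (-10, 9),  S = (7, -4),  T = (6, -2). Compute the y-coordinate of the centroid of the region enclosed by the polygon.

Apply the shoelace (surveyor's) formula. First the cross-terms c_i = x_i·y_{i+1} − x_{i+1}·y_i:
  21, 36, -23, 10, 28  ⇒  2A = 72, A = 36.
Then Σ (y_i + y_{i+1})·c_i = 851, so ȳ = 851 / (6·36) = 851/216.

851/216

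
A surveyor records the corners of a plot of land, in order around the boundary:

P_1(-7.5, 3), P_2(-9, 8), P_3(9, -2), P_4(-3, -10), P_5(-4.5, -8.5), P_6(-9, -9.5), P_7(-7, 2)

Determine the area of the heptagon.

Σ = (-33) + (-54) + (-96) + (-19.5) + (-33.75) + (-84.5) + (-6) = -326.75
Area = |Σ|/2 = 163.375.

163.375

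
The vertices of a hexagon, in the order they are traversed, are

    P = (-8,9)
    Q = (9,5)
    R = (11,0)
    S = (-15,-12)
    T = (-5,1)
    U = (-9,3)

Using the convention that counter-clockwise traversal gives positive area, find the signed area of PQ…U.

Apply the shoelace (surveyor's) formula: 2A = Σ (x_i·y_{i+1} − x_{i+1}·y_i), indices taken mod 6.
P→Q: (-8)(5) − (9)(9) = -121
Q→R: (9)(0) − (11)(5) = -55
R→S: (11)(-12) − (-15)(0) = -132
S→T: (-15)(1) − (-5)(-12) = -75
T→U: (-5)(3) − (-9)(1) = -6
U→P: (-9)(9) − (-8)(3) = -57
Σ = -446
Signed area = Σ/2 = -223 (negative ⇒ clockwise traversal).

-223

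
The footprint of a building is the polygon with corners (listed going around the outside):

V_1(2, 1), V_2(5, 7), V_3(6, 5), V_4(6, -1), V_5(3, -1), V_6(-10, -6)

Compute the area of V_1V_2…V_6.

Σ = (9) + (-17) + (-36) + (-3) + (-28) + (2) = -73
Area = |Σ|/2 = 36.5.

36.5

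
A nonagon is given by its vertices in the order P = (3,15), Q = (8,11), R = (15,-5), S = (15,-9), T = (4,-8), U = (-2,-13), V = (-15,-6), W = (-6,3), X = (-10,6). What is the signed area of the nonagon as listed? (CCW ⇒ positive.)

Apply the shoelace (surveyor's) formula: 2A = Σ (x_i·y_{i+1} − x_{i+1}·y_i), indices taken mod 9.
Σ = (-87) + (-205) + (-60) + (-84) + (-68) + (-183) + (-81) + (-6) + (-168) = -942
Signed area = Σ/2 = -471 (negative ⇒ clockwise traversal).

-471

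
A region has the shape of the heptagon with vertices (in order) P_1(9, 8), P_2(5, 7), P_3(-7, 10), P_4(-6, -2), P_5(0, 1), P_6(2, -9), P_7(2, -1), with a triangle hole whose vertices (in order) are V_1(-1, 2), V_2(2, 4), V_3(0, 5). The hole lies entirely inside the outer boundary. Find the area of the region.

111

Outer boundary:
Apply Gauss's area formula: 2A = Σ (x_i·y_{i+1} − x_{i+1}·y_i), indices taken mod 7.
Σ = (23) + (99) + (74) + (-6) + (-2) + (16) + (25) = 229
Area = |Σ|/2 = 114.5.
Hole:
Apply the surveyor's formula: 2A = Σ (x_i·y_{i+1} − x_{i+1}·y_i), indices taken mod 3.
Cross-terms: -8, 10, 5  ⇒  Σ = 7
Area = |Σ|/2 = 3.5.
Net area = 114.5 − 3.5 = 111.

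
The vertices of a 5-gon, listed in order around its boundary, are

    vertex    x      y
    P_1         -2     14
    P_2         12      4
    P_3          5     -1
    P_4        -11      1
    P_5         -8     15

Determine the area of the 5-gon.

226.5

Apply Gauss's area formula: 2A = Σ (x_i·y_{i+1} − x_{i+1}·y_i), indices taken mod 5.
Σ = (-176) + (-32) + (-6) + (-157) + (-82) = -453
Area = |Σ|/2 = 226.5.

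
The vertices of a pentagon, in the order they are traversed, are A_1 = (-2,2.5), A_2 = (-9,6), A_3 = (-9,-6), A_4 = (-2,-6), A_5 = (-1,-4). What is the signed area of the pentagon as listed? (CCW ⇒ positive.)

Apply the surveyor's formula: 2A = Σ (x_i·y_{i+1} − x_{i+1}·y_i), indices taken mod 5.
Σ = (10.5) + (108) + (42) + (2) + (-10.5) = 152
Signed area = Σ/2 = 76 (positive ⇒ counter-clockwise traversal).

76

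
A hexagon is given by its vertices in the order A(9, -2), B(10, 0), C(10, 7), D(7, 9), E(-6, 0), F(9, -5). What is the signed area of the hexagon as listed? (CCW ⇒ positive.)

121

Apply the surveyor's formula: 2A = Σ (x_i·y_{i+1} − x_{i+1}·y_i), indices taken mod 6.
Cross-terms: 20, 70, 41, 54, 30, 27  ⇒  Σ = 242
Signed area = Σ/2 = 121 (positive ⇒ counter-clockwise traversal).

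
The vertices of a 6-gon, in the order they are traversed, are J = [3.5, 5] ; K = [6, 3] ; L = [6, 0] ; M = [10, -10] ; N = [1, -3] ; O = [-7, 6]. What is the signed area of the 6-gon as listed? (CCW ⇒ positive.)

Apply the shoelace formula: 2A = Σ (x_i·y_{i+1} − x_{i+1}·y_i), indices taken mod 6.
Σ = (-19.5) + (-18) + (-60) + (-20) + (-15) + (-56) = -188.5
Signed area = Σ/2 = -94.25 (negative ⇒ clockwise traversal).

-94.25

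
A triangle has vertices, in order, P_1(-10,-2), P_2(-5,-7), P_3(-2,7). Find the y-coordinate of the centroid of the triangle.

Apply Gauss's area formula. First the cross-terms c_i = x_i·y_{i+1} − x_{i+1}·y_i:
  60, -49, 74  ⇒  2A = 85, A = 42.5.
Then Σ (y_i + y_{i+1})·c_i = -170, so ȳ = -170 / (6·42.5) = -2/3.

-2/3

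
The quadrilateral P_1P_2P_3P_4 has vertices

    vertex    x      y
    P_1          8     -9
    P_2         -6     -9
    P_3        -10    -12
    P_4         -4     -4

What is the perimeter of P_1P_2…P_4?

42

|P_1P_2| = √((-14)² + (0)²) = √196 = 14
|P_2P_3| = √((-4)² + (-3)²) = √25 = 5
|P_3P_4| = √((6)² + (8)²) = √100 = 10
|P_4P_1| = √((12)² + (-5)²) = √169 = 13
Perimeter = 14 + 5 + 10 + 13 = 42.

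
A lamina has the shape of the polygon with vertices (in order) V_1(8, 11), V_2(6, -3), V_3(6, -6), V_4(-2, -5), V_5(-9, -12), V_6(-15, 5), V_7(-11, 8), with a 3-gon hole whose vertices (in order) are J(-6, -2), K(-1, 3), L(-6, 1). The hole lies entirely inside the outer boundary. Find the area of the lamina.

315.5

Outer boundary:
Apply the shoelace formula: 2A = Σ (x_i·y_{i+1} − x_{i+1}·y_i), indices taken mod 7.
V_1→V_2: (8)(-3) − (6)(11) = -90
V_2→V_3: (6)(-6) − (6)(-3) = -18
V_3→V_4: (6)(-5) − (-2)(-6) = -42
V_4→V_5: (-2)(-12) − (-9)(-5) = -21
V_5→V_6: (-9)(5) − (-15)(-12) = -225
V_6→V_7: (-15)(8) − (-11)(5) = -65
V_7→V_1: (-11)(11) − (8)(8) = -185
Σ = -646
Area = |Σ|/2 = 323.
Hole:
Apply the surveyor's formula: 2A = Σ (x_i·y_{i+1} − x_{i+1}·y_i), indices taken mod 3.
J→K: (-6)(3) − (-1)(-2) = -20
K→L: (-1)(1) − (-6)(3) = 17
L→J: (-6)(-2) − (-6)(1) = 18
Σ = 15
Area = |Σ|/2 = 7.5.
Net area = 323 − 7.5 = 315.5.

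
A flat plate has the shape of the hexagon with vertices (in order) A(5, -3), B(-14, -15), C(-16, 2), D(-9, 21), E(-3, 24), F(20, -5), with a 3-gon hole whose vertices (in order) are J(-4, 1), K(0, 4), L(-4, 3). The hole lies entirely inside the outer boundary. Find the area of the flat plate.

674

Outer boundary:
Σ = (-117) + (-268) + (-318) + (-153) + (-465) + (-35) = -1356
Area = |Σ|/2 = 678.
Hole:
Σ = (-16) + (16) + (8) = 8
Area = |Σ|/2 = 4.
Net area = 678 − 4 = 674.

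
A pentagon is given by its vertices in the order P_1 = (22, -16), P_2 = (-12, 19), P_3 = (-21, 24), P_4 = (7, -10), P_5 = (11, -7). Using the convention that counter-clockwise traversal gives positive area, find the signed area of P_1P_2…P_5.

209

Cross-terms: 226, 111, 42, 61, -22  ⇒  Σ = 418
Signed area = Σ/2 = 209 (positive ⇒ counter-clockwise traversal).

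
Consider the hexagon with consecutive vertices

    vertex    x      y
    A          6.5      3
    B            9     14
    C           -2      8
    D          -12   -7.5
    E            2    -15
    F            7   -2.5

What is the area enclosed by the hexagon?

303.625

A→B: (6.5)(14) − (9)(3) = 64
B→C: (9)(8) − (-2)(14) = 100
C→D: (-2)(-7.5) − (-12)(8) = 111
D→E: (-12)(-15) − (2)(-7.5) = 195
E→F: (2)(-2.5) − (7)(-15) = 100
F→A: (7)(3) − (6.5)(-2.5) = 37.25
Σ = 607.25
Area = |Σ|/2 = 303.625.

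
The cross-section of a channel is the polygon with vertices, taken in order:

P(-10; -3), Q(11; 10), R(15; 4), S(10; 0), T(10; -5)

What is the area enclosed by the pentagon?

Apply the shoelace (surveyor's) formula: 2A = Σ (x_i·y_{i+1} − x_{i+1}·y_i), indices taken mod 5.
Σ = (-67) + (-106) + (-40) + (-50) + (-80) = -343
Area = |Σ|/2 = 171.5.

171.5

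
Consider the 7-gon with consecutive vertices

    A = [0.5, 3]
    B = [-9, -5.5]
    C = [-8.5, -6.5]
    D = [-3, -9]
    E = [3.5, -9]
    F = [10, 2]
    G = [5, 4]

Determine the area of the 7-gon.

145.75

Cross-terms: 24.25, 11.75, 57, 58.5, 97, 30, 13  ⇒  Σ = 291.5
Area = |Σ|/2 = 145.75.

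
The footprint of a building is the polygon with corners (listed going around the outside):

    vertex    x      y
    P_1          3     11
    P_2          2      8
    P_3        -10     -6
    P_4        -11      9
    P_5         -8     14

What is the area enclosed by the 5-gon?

Cross-terms: 2, 68, -156, -82, -130  ⇒  Σ = -298
Area = |Σ|/2 = 149.

149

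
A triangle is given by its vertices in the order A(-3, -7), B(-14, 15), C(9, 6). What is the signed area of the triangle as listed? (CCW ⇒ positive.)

-203.5

Apply the shoelace (surveyor's) formula: 2A = Σ (x_i·y_{i+1} − x_{i+1}·y_i), indices taken mod 3.
Σ = (-143) + (-219) + (-45) = -407
Signed area = Σ/2 = -203.5 (negative ⇒ clockwise traversal).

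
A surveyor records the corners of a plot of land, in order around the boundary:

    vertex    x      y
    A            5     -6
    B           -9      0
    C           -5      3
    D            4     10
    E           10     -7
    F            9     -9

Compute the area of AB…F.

153.5

Apply Gauss's area formula: 2A = Σ (x_i·y_{i+1} − x_{i+1}·y_i), indices taken mod 6.
Cross-terms: -54, -27, -62, -128, -27, -9  ⇒  Σ = -307
Area = |Σ|/2 = 153.5.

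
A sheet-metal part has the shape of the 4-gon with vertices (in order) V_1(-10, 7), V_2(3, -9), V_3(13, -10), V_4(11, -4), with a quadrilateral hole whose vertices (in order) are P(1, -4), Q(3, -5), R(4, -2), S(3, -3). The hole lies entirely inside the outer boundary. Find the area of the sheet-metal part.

Outer boundary:
Cross-terms: 69, 87, 58, 37  ⇒  Σ = 251
Area = |Σ|/2 = 125.5.
Hole:
Σ = (7) + (14) + (-6) + (-9) = 6
Area = |Σ|/2 = 3.
Net area = 125.5 − 3 = 122.5.

122.5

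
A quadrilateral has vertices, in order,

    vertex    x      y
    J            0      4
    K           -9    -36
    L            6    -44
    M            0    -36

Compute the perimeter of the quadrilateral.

|JK| = √((-9)² + (-40)²) = √1681 = 41
|KL| = √((15)² + (-8)²) = √289 = 17
|LM| = √((-6)² + (8)²) = √100 = 10
|MJ| = √((0)² + (40)²) = √1600 = 40
Perimeter = 41 + 17 + 10 + 40 = 108.

108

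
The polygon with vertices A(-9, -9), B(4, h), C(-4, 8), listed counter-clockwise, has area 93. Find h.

-2

The doubled signed area Σ (x_i y_{i+1} − x_{i+1} y_i) is linear in h.
With h=0 it equals 176; the coefficient of h is -5 (from the two edges through B).
So -5·h + 176 = 2·93 = 186 ⇒ h = -2.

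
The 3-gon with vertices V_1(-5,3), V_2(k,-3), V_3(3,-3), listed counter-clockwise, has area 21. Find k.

-4

The doubled signed area Σ (x_i y_{i+1} − x_{i+1} y_i) is linear in k.
With k=0 it equals 18; the coefficient of k is -6 (from the two edges through V_2).
So -6·k + 18 = 2·21 = 42 ⇒ k = -4.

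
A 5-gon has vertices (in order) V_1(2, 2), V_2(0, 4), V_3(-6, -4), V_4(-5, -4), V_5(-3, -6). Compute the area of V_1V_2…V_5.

Cross-terms: 8, 24, 4, 18, 6  ⇒  Σ = 60
Area = |Σ|/2 = 30.

30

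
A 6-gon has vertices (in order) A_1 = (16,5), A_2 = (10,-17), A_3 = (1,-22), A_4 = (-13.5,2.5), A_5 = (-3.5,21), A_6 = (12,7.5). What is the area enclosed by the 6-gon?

716.25

A_1→A_2: (16)(-17) − (10)(5) = -322
A_2→A_3: (10)(-22) − (1)(-17) = -203
A_3→A_4: (1)(2.5) − (-13.5)(-22) = -294.5
A_4→A_5: (-13.5)(21) − (-3.5)(2.5) = -274.75
A_5→A_6: (-3.5)(7.5) − (12)(21) = -278.25
A_6→A_1: (12)(5) − (16)(7.5) = -60
Σ = -1432.5
Area = |Σ|/2 = 716.25.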